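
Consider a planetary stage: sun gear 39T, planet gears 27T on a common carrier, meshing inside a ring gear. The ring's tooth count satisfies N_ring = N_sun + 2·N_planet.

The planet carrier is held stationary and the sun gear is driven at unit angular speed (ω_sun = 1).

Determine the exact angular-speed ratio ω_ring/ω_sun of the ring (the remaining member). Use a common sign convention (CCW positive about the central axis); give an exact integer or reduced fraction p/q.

N_ring = 39 + 2·27 = 93
39(ω_s−ω_c) = −93(ω_r−ω_c),  ω_c=0, ω_s=1
ω_r = 0 − (39/93)(1−0) = -13/31
ω_r/ω_s = -13/31

-13/31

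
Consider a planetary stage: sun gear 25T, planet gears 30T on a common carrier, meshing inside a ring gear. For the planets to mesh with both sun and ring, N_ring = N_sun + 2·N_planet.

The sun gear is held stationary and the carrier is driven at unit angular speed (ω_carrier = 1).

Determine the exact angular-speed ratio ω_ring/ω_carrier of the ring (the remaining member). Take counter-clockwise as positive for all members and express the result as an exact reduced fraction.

22/17

N_ring = 25 + 2·30 = 85
25(ω_s−ω_c) = −85(ω_r−ω_c),  ω_s=0, ω_c=1
ω_r = 1 − (25/85)(0−1) = 22/17
ω_r/ω_c = 22/17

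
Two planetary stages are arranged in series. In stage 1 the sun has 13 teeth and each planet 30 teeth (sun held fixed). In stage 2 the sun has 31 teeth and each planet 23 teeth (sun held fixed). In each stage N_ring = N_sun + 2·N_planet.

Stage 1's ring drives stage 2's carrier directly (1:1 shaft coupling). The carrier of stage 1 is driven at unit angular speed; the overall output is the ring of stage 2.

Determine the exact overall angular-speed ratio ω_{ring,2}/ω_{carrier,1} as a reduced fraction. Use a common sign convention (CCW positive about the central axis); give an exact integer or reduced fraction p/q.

9288/5621

Stage 1: N_ring = 13 + 2·30 = 73
Stage 1: 13(ω_s−ω_c) = −73(ω_r−ω_c),  ω_s=0, ω_c=1
Stage 1: ω_r = 1 − (13/73)(0−1) = 86/73
  ⇒ ω_r¹/ω_c¹ = 86/73
Stage 2: N_ring = 31 + 2·23 = 77
Stage 2: 31(ω_s−ω_c) = −77(ω_r−ω_c),  ω_s=0, ω_c=1
Stage 2: ω_r = 1 − (31/77)(0−1) = 108/77
  ⇒ ω_r²/ω_c² = 108/77
Coupling ω_c² = ω_r¹ ⇒ overall = 86/73 × 108/77 = 9288/5621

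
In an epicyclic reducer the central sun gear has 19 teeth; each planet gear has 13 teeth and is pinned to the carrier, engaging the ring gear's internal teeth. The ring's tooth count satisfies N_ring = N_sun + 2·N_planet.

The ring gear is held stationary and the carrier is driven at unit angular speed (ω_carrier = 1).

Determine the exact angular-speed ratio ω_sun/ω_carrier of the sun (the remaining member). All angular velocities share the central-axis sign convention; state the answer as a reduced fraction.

64/19

N_ring = 19 + 2·13 = 45
19(ω_s−ω_c) = −45(ω_r−ω_c),  ω_r=0, ω_c=1
ω_s = 1 − (45/19)(0−1) = 64/19
ω_s/ω_c = 64/19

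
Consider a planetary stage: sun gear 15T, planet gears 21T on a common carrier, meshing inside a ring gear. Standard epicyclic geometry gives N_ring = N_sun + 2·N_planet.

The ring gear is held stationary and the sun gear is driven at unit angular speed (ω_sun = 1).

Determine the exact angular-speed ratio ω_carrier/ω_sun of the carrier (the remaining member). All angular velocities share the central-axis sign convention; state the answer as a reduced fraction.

N_ring = 15 + 2·21 = 57
15(ω_s−ω_c) = −57(ω_r−ω_c),  ω_r=0, ω_s=1
15(1−ω_c) = −57(0−ω_c)  ⇒  72ω_c = 15  ⇒  ω_c = 5/24
ω_c/ω_s = 5/24

5/24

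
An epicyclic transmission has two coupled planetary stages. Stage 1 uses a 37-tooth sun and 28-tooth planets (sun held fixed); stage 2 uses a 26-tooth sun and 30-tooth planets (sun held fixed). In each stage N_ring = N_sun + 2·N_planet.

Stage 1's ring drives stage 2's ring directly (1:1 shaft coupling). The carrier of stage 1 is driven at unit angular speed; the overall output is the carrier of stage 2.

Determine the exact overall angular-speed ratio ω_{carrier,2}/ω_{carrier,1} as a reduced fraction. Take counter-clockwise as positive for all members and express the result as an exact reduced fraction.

2795/2604

Stage 1: N_ring = 37 + 2·28 = 93
Stage 1: 37(ω_s−ω_c) = −93(ω_r−ω_c),  ω_s=0, ω_c=1
Stage 1: ω_r = 1 − (37/93)(0−1) = 130/93
  ⇒ ω_r¹/ω_c¹ = 130/93
Stage 2: N_ring = 26 + 2·30 = 86
Stage 2: 26(ω_s−ω_c) = −86(ω_r−ω_c),  ω_s=0, ω_r=1
Stage 2: 26(0−ω_c) = −86(1−ω_c)  ⇒  112ω_c = 86  ⇒  ω_c = 43/56
  ⇒ ω_c²/ω_r² = 43/56
Coupling ω_r² = ω_r¹ ⇒ overall = 130/93 × 43/56 = 2795/2604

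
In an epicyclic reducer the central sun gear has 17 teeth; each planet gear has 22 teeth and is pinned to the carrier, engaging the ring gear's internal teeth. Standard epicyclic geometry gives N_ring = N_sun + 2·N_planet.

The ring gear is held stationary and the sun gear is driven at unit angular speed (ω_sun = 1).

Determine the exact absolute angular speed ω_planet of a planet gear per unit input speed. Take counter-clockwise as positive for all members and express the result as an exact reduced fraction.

N_ring = 17 + 2·22 = 61
17(ω_s−ω_c) = −61(ω_r−ω_c),  ω_r=0, ω_s=1
17(1−ω_c) = −61(0−ω_c)  ⇒  78ω_c = 17  ⇒  ω_c = 17/78
sun–planet: 17·(1−17/78) = −22·(ω_p−ω_c)  ⇒  ω_p−ω_c = −(17/22)·(61/78) = -1037/1716
ω_p = 17/78 − 1037/1716 = -17/44

-17/44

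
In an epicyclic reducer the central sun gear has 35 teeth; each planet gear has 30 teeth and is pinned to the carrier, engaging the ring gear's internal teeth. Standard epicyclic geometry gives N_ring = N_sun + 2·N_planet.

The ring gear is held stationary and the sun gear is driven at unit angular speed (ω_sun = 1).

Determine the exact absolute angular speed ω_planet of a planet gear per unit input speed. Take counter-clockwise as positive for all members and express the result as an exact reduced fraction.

N_ring = 35 + 2·30 = 95
35(ω_s−ω_c) = −95(ω_r−ω_c),  ω_r=0, ω_s=1
35(1−ω_c) = −95(0−ω_c)  ⇒  130ω_c = 35  ⇒  ω_c = 7/26
sun–planet: 35·(1−7/26) = −30·(ω_p−ω_c)  ⇒  ω_p−ω_c = −(35/30)·(19/26) = -133/156
ω_p = 7/26 − 133/156 = -7/12

-7/12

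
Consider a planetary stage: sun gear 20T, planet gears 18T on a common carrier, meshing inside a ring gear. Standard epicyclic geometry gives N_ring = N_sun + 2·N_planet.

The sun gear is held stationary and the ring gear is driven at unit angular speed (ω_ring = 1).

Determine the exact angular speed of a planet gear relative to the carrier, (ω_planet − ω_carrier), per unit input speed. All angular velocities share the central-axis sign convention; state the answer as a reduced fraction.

N_ring = 20 + 2·18 = 56
20(ω_s−ω_c) = −56(ω_r−ω_c),  ω_s=0, ω_r=1
20(0−ω_c) = −56(1−ω_c)  ⇒  76ω_c = 56  ⇒  ω_c = 14/19
sun–planet: 20·(0−14/19) = −18·(ω_p−ω_c)  ⇒  ω_p−ω_c = −(20/18)·(-14/19) = 140/171

140/171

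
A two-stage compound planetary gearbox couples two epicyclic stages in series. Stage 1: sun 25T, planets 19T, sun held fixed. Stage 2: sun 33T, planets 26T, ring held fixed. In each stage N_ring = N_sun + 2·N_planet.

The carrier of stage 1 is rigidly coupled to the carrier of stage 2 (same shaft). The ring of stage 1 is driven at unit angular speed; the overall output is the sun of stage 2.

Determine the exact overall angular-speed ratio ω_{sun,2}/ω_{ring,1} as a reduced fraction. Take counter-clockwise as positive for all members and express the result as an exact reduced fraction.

Stage 1: N_ring = 25 + 2·19 = 63
Stage 1: 25(ω_s−ω_c) = −63(ω_r−ω_c),  ω_s=0, ω_r=1
Stage 1: 25(0−ω_c) = −63(1−ω_c)  ⇒  88ω_c = 63  ⇒  ω_c = 63/88
  ⇒ ω_c¹/ω_r¹ = 63/88
Stage 2: N_ring = 33 + 2·26 = 85
Stage 2: 33(ω_s−ω_c) = −85(ω_r−ω_c),  ω_r=0, ω_c=1
Stage 2: ω_s = 1 − (85/33)(0−1) = 118/33
  ⇒ ω_s²/ω_c² = 118/33
Coupling ω_c² = ω_c¹ ⇒ overall = 63/88 × 118/33 = 1239/484

1239/484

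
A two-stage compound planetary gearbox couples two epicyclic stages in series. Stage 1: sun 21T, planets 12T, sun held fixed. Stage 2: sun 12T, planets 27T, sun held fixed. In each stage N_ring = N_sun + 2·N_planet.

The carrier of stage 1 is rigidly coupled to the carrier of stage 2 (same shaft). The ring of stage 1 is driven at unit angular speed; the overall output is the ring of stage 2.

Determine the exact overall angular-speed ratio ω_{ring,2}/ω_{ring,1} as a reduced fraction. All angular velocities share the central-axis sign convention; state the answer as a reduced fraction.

Stage 1: N_ring = 21 + 2·12 = 45
Stage 1: 21(ω_s−ω_c) = −45(ω_r−ω_c),  ω_s=0, ω_r=1
Stage 1: 21(0−ω_c) = −45(1−ω_c)  ⇒  66ω_c = 45  ⇒  ω_c = 15/22
  ⇒ ω_c¹/ω_r¹ = 15/22
Stage 2: N_ring = 12 + 2·27 = 66
Stage 2: 12(ω_s−ω_c) = −66(ω_r−ω_c),  ω_s=0, ω_c=1
Stage 2: ω_r = 1 − (12/66)(0−1) = 13/11
  ⇒ ω_r²/ω_c² = 13/11
Coupling ω_c² = ω_c¹ ⇒ overall = 15/22 × 13/11 = 195/242

195/242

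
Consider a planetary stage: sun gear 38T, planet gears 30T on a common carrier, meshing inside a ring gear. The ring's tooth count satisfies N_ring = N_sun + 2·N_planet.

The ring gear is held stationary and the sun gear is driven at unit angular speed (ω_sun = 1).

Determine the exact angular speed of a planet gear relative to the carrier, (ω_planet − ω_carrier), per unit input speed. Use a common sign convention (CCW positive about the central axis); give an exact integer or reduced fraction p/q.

-931/1020

N_ring = 38 + 2·30 = 98
38(ω_s−ω_c) = −98(ω_r−ω_c),  ω_r=0, ω_s=1
38(1−ω_c) = −98(0−ω_c)  ⇒  136ω_c = 38  ⇒  ω_c = 19/68
sun–planet: 38·(1−19/68) = −30·(ω_p−ω_c)  ⇒  ω_p−ω_c = −(38/30)·(49/68) = -931/1020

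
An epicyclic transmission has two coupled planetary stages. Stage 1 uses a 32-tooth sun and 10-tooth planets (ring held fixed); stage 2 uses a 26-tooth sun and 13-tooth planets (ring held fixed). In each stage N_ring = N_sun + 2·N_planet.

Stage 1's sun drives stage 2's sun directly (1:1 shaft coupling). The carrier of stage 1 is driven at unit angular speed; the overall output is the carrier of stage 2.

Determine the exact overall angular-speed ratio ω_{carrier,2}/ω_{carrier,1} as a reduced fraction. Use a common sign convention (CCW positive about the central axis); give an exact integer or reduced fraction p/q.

7/8

Stage 1: N_ring = 32 + 2·10 = 52
Stage 1: 32(ω_s−ω_c) = −52(ω_r−ω_c),  ω_r=0, ω_c=1
Stage 1: ω_s = 1 − (52/32)(0−1) = 21/8
  ⇒ ω_s¹/ω_c¹ = 21/8
Stage 2: N_ring = 26 + 2·13 = 52
Stage 2: 26(ω_s−ω_c) = −52(ω_r−ω_c),  ω_r=0, ω_s=1
Stage 2: 26(1−ω_c) = −52(0−ω_c)  ⇒  78ω_c = 26  ⇒  ω_c = 1/3
  ⇒ ω_c²/ω_s² = 1/3
Coupling ω_s² = ω_s¹ ⇒ overall = 21/8 × 1/3 = 7/8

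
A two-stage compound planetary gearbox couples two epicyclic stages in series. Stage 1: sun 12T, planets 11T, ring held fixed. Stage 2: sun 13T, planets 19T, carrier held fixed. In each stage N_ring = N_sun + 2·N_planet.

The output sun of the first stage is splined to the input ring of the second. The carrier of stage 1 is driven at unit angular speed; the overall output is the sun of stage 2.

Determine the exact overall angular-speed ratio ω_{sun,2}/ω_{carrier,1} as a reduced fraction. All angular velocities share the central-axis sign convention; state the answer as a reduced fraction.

Stage 1: N_ring = 12 + 2·11 = 34
Stage 1: 12(ω_s−ω_c) = −34(ω_r−ω_c),  ω_r=0, ω_c=1
Stage 1: ω_s = 1 − (34/12)(0−1) = 23/6
  ⇒ ω_s¹/ω_c¹ = 23/6
Stage 2: N_ring = 13 + 2·19 = 51
Stage 2: 13(ω_s−ω_c) = −51(ω_r−ω_c),  ω_c=0, ω_r=1
Stage 2: ω_s = 0 − (51/13)(1−0) = -51/13
  ⇒ ω_s²/ω_r² = -51/13
Coupling ω_r² = ω_s¹ ⇒ overall = 23/6 × -51/13 = -391/26

-391/26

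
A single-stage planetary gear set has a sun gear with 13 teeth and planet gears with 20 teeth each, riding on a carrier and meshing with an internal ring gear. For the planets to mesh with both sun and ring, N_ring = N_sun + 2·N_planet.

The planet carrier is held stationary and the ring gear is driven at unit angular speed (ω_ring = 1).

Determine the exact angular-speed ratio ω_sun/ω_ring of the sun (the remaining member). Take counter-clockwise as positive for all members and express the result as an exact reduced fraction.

N_ring = 13 + 2·20 = 53
13(ω_s−ω_c) = −53(ω_r−ω_c),  ω_c=0, ω_r=1
ω_s = 0 − (53/13)(1−0) = -53/13
ω_s/ω_r = -53/13

-53/13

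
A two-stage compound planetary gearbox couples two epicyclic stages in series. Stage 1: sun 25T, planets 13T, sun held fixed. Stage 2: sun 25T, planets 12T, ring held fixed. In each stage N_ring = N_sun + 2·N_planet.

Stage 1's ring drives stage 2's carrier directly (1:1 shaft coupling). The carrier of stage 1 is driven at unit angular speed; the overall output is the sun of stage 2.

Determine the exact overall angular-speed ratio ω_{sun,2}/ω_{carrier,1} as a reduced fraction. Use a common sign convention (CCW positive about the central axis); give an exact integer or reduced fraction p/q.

Stage 1: N_ring = 25 + 2·13 = 51
Stage 1: 25(ω_s−ω_c) = −51(ω_r−ω_c),  ω_s=0, ω_c=1
Stage 1: ω_r = 1 − (25/51)(0−1) = 76/51
  ⇒ ω_r¹/ω_c¹ = 76/51
Stage 2: N_ring = 25 + 2·12 = 49
Stage 2: 25(ω_s−ω_c) = −49(ω_r−ω_c),  ω_r=0, ω_c=1
Stage 2: ω_s = 1 − (49/25)(0−1) = 74/25
  ⇒ ω_s²/ω_c² = 74/25
Coupling ω_c² = ω_r¹ ⇒ overall = 76/51 × 74/25 = 5624/1275

5624/1275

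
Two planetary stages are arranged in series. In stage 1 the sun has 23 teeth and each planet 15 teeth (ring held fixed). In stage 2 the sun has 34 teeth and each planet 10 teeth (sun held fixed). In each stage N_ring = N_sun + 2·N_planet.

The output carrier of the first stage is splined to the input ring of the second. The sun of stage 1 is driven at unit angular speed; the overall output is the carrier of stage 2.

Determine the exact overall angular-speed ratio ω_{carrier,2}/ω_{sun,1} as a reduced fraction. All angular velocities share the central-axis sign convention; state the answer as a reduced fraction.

Stage 1: N_ring = 23 + 2·15 = 53
Stage 1: 23(ω_s−ω_c) = −53(ω_r−ω_c),  ω_r=0, ω_s=1
Stage 1: 23(1−ω_c) = −53(0−ω_c)  ⇒  76ω_c = 23  ⇒  ω_c = 23/76
  ⇒ ω_c¹/ω_s¹ = 23/76
Stage 2: N_ring = 34 + 2·10 = 54
Stage 2: 34(ω_s−ω_c) = −54(ω_r−ω_c),  ω_s=0, ω_r=1
Stage 2: 34(0−ω_c) = −54(1−ω_c)  ⇒  88ω_c = 54  ⇒  ω_c = 27/44
  ⇒ ω_c²/ω_r² = 27/44
Coupling ω_r² = ω_c¹ ⇒ overall = 23/76 × 27/44 = 621/3344

621/3344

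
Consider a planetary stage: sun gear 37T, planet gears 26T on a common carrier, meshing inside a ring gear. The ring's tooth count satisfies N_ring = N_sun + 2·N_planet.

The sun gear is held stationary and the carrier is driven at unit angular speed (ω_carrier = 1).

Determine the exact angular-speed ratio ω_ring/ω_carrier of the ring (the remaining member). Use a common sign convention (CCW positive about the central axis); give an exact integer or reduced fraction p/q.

126/89

N_ring = 37 + 2·26 = 89
37(ω_s−ω_c) = −89(ω_r−ω_c),  ω_s=0, ω_c=1
ω_r = 1 − (37/89)(0−1) = 126/89
ω_r/ω_c = 126/89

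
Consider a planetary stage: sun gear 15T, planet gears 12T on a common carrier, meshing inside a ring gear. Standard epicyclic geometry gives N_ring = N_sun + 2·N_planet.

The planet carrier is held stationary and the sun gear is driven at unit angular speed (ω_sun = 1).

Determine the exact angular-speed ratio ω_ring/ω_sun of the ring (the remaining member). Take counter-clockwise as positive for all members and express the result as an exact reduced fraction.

N_ring = 15 + 2·12 = 39
15(ω_s−ω_c) = −39(ω_r−ω_c),  ω_c=0, ω_s=1
ω_r = 0 − (15/39)(1−0) = -5/13
ω_r/ω_s = -5/13

-5/13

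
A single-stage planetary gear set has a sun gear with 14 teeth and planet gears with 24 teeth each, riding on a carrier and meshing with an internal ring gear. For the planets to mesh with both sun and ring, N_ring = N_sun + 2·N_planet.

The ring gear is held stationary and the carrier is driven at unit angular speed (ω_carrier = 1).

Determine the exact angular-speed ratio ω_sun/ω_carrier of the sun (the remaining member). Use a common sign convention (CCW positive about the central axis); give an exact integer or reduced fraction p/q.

38/7

N_ring = 14 + 2·24 = 62
14(ω_s−ω_c) = −62(ω_r−ω_c),  ω_r=0, ω_c=1
ω_s = 1 − (62/14)(0−1) = 38/7
ω_s/ω_c = 38/7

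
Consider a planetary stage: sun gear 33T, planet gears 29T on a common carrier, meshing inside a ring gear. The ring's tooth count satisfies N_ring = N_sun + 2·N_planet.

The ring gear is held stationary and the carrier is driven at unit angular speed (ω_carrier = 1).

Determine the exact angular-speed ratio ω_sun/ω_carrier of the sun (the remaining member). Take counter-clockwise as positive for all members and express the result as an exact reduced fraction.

124/33

N_ring = 33 + 2·29 = 91
33(ω_s−ω_c) = −91(ω_r−ω_c),  ω_r=0, ω_c=1
ω_s = 1 − (91/33)(0−1) = 124/33
ω_s/ω_c = 124/33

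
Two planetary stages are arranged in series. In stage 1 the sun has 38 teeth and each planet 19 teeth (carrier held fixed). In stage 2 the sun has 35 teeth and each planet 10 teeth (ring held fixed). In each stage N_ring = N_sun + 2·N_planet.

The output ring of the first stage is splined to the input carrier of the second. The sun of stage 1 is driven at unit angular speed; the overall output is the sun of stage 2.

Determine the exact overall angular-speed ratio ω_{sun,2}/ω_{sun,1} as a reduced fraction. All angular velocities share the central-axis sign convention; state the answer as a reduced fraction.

Stage 1: N_ring = 38 + 2·19 = 76
Stage 1: 38(ω_s−ω_c) = −76(ω_r−ω_c),  ω_c=0, ω_s=1
Stage 1: ω_r = 0 − (38/76)(1−0) = -1/2
  ⇒ ω_r¹/ω_s¹ = -1/2
Stage 2: N_ring = 35 + 2·10 = 55
Stage 2: 35(ω_s−ω_c) = −55(ω_r−ω_c),  ω_r=0, ω_c=1
Stage 2: ω_s = 1 − (55/35)(0−1) = 18/7
  ⇒ ω_s²/ω_c² = 18/7
Coupling ω_c² = ω_r¹ ⇒ overall = -1/2 × 18/7 = -9/7

-9/7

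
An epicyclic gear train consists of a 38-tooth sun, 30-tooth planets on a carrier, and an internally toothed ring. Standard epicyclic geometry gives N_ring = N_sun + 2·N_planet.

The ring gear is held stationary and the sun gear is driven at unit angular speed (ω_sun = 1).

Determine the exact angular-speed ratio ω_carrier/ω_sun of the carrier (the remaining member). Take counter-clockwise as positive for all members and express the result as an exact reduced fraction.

19/68

N_ring = 38 + 2·30 = 98
38(ω_s−ω_c) = −98(ω_r−ω_c),  ω_r=0, ω_s=1
38(1−ω_c) = −98(0−ω_c)  ⇒  136ω_c = 38  ⇒  ω_c = 19/68
ω_c/ω_s = 19/68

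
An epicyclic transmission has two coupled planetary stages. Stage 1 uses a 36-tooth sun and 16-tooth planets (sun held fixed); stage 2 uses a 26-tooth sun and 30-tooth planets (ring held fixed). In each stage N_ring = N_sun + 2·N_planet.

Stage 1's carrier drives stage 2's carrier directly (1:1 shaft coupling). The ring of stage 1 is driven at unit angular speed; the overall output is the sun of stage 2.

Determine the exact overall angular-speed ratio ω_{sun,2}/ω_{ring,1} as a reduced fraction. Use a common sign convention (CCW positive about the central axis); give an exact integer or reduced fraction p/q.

Stage 1: N_ring = 36 + 2·16 = 68
Stage 1: 36(ω_s−ω_c) = −68(ω_r−ω_c),  ω_s=0, ω_r=1
Stage 1: 36(0−ω_c) = −68(1−ω_c)  ⇒  104ω_c = 68  ⇒  ω_c = 17/26
  ⇒ ω_c¹/ω_r¹ = 17/26
Stage 2: N_ring = 26 + 2·30 = 86
Stage 2: 26(ω_s−ω_c) = −86(ω_r−ω_c),  ω_r=0, ω_c=1
Stage 2: ω_s = 1 − (86/26)(0−1) = 56/13
  ⇒ ω_s²/ω_c² = 56/13
Coupling ω_c² = ω_c¹ ⇒ overall = 17/26 × 56/13 = 476/169

476/169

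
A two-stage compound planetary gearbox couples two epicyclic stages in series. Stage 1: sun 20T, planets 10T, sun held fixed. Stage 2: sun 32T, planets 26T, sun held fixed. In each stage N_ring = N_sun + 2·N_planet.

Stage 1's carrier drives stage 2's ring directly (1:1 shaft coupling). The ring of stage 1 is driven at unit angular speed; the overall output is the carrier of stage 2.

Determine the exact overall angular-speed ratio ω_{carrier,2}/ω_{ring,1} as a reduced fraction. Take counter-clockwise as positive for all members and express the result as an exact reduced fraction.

Stage 1: N_ring = 20 + 2·10 = 40
Stage 1: 20(ω_s−ω_c) = −40(ω_r−ω_c),  ω_s=0, ω_r=1
Stage 1: 20(0−ω_c) = −40(1−ω_c)  ⇒  60ω_c = 40  ⇒  ω_c = 2/3
  ⇒ ω_c¹/ω_r¹ = 2/3
Stage 2: N_ring = 32 + 2·26 = 84
Stage 2: 32(ω_s−ω_c) = −84(ω_r−ω_c),  ω_s=0, ω_r=1
Stage 2: 32(0−ω_c) = −84(1−ω_c)  ⇒  116ω_c = 84  ⇒  ω_c = 21/29
  ⇒ ω_c²/ω_r² = 21/29
Coupling ω_r² = ω_c¹ ⇒ overall = 2/3 × 21/29 = 14/29

14/29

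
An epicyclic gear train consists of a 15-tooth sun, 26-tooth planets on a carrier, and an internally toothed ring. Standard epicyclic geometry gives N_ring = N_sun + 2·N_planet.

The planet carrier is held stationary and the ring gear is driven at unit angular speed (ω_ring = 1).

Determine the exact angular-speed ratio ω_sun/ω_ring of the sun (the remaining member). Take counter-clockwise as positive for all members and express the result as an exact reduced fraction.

N_ring = 15 + 2·26 = 67
15(ω_s−ω_c) = −67(ω_r−ω_c),  ω_c=0, ω_r=1
ω_s = 0 − (67/15)(1−0) = -67/15
ω_s/ω_r = -67/15

-67/15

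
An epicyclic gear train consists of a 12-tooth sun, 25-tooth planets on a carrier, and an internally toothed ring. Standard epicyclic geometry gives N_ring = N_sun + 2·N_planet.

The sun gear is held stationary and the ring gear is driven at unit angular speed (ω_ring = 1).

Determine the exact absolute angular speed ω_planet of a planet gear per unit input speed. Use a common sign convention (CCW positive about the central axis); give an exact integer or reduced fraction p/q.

N_ring = 12 + 2·25 = 62
12(ω_s−ω_c) = −62(ω_r−ω_c),  ω_s=0, ω_r=1
12(0−ω_c) = −62(1−ω_c)  ⇒  74ω_c = 62  ⇒  ω_c = 31/37
sun–planet: 12·(0−31/37) = −25·(ω_p−ω_c)  ⇒  ω_p−ω_c = −(12/25)·(-31/37) = 372/925
ω_p = 31/37 + 372/925 = 31/25

31/25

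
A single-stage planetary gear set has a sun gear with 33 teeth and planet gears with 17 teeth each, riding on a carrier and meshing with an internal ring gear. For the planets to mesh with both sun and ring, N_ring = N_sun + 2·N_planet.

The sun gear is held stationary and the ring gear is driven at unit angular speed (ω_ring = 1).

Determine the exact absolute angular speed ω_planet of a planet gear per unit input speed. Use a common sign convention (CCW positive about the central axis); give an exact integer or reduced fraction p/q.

N_ring = 33 + 2·17 = 67
33(ω_s−ω_c) = −67(ω_r−ω_c),  ω_s=0, ω_r=1
33(0−ω_c) = −67(1−ω_c)  ⇒  100ω_c = 67  ⇒  ω_c = 67/100
sun–planet: 33·(0−67/100) = −17·(ω_p−ω_c)  ⇒  ω_p−ω_c = −(33/17)·(-67/100) = 2211/1700
ω_p = 67/100 + 2211/1700 = 67/34

67/34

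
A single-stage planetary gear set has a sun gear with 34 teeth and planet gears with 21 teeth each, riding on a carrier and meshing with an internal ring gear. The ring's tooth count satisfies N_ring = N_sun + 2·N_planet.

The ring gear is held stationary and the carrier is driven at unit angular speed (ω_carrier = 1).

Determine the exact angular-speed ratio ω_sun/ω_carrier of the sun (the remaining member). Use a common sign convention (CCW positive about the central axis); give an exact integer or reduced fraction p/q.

N_ring = 34 + 2·21 = 76
34(ω_s−ω_c) = −76(ω_r−ω_c),  ω_r=0, ω_c=1
ω_s = 1 − (76/34)(0−1) = 55/17
ω_s/ω_c = 55/17

55/17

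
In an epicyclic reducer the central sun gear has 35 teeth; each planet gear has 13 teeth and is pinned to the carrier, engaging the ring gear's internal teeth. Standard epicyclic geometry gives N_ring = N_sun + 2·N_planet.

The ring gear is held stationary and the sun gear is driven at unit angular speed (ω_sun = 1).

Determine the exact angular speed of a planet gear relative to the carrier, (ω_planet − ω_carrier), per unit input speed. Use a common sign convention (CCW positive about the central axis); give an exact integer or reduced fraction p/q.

N_ring = 35 + 2·13 = 61
35(ω_s−ω_c) = −61(ω_r−ω_c),  ω_r=0, ω_s=1
35(1−ω_c) = −61(0−ω_c)  ⇒  96ω_c = 35  ⇒  ω_c = 35/96
sun–planet: 35·(1−35/96) = −13·(ω_p−ω_c)  ⇒  ω_p−ω_c = −(35/13)·(61/96) = -2135/1248

-2135/1248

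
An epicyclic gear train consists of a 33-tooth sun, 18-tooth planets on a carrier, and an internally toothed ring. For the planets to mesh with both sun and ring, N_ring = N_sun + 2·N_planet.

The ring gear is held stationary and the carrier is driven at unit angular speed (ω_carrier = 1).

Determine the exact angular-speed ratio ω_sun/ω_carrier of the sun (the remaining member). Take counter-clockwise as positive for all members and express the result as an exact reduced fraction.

N_ring = 33 + 2·18 = 69
33(ω_s−ω_c) = −69(ω_r−ω_c),  ω_r=0, ω_c=1
ω_s = 1 − (69/33)(0−1) = 34/11
ω_s/ω_c = 34/11

34/11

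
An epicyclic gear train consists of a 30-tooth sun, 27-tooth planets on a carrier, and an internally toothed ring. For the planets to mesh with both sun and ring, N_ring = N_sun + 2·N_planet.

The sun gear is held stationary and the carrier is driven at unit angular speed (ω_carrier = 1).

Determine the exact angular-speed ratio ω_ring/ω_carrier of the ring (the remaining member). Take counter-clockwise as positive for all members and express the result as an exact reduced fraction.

N_ring = 30 + 2·27 = 84
30(ω_s−ω_c) = −84(ω_r−ω_c),  ω_s=0, ω_c=1
ω_r = 1 − (30/84)(0−1) = 19/14
ω_r/ω_c = 19/14

19/14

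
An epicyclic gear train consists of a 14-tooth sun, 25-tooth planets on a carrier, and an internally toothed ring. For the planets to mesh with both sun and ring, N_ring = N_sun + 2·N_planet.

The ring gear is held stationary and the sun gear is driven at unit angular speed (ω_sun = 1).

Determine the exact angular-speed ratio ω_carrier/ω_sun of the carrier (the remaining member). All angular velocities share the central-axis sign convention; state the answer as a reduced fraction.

N_ring = 14 + 2·25 = 64
14(ω_s−ω_c) = −64(ω_r−ω_c),  ω_r=0, ω_s=1
14(1−ω_c) = −64(0−ω_c)  ⇒  78ω_c = 14  ⇒  ω_c = 7/39
ω_c/ω_s = 7/39

7/39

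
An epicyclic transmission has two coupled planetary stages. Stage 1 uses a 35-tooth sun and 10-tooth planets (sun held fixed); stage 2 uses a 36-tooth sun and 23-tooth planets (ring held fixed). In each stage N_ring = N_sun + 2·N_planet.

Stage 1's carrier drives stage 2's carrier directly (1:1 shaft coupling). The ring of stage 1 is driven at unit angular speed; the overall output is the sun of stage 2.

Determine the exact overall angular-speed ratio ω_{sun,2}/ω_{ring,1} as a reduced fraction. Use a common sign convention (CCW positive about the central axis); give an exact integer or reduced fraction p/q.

649/324

Stage 1: N_ring = 35 + 2·10 = 55
Stage 1: 35(ω_s−ω_c) = −55(ω_r−ω_c),  ω_s=0, ω_r=1
Stage 1: 35(0−ω_c) = −55(1−ω_c)  ⇒  90ω_c = 55  ⇒  ω_c = 11/18
  ⇒ ω_c¹/ω_r¹ = 11/18
Stage 2: N_ring = 36 + 2·23 = 82
Stage 2: 36(ω_s−ω_c) = −82(ω_r−ω_c),  ω_r=0, ω_c=1
Stage 2: ω_s = 1 − (82/36)(0−1) = 59/18
  ⇒ ω_s²/ω_c² = 59/18
Coupling ω_c² = ω_c¹ ⇒ overall = 11/18 × 59/18 = 649/324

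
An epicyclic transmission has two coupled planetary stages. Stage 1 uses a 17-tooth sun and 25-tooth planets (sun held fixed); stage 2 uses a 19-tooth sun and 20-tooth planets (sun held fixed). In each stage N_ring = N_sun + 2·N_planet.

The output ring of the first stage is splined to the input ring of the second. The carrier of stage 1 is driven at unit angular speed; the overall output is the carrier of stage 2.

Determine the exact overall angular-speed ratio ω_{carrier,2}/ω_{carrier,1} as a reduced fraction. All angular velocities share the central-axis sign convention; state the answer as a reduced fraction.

Stage 1: N_ring = 17 + 2·25 = 67
Stage 1: 17(ω_s−ω_c) = −67(ω_r−ω_c),  ω_s=0, ω_c=1
Stage 1: ω_r = 1 − (17/67)(0−1) = 84/67
  ⇒ ω_r¹/ω_c¹ = 84/67
Stage 2: N_ring = 19 + 2·20 = 59
Stage 2: 19(ω_s−ω_c) = −59(ω_r−ω_c),  ω_s=0, ω_r=1
Stage 2: 19(0−ω_c) = −59(1−ω_c)  ⇒  78ω_c = 59  ⇒  ω_c = 59/78
  ⇒ ω_c²/ω_r² = 59/78
Coupling ω_r² = ω_r¹ ⇒ overall = 84/67 × 59/78 = 826/871

826/871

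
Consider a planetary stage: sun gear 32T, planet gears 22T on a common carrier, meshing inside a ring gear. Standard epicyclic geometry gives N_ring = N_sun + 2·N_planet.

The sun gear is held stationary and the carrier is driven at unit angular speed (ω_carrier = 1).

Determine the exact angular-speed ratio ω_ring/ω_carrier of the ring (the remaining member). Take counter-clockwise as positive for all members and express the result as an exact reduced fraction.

27/19

N_ring = 32 + 2·22 = 76
32(ω_s−ω_c) = −76(ω_r−ω_c),  ω_s=0, ω_c=1
ω_r = 1 − (32/76)(0−1) = 27/19
ω_r/ω_c = 27/19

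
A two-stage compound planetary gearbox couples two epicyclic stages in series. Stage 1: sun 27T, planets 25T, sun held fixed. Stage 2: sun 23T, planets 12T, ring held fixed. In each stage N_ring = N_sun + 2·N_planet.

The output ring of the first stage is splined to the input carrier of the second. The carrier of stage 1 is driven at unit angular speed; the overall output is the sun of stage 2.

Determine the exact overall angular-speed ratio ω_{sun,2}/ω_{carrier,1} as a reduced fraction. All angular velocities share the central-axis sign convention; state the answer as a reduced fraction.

Stage 1: N_ring = 27 + 2·25 = 77
Stage 1: 27(ω_s−ω_c) = −77(ω_r−ω_c),  ω_s=0, ω_c=1
Stage 1: ω_r = 1 − (27/77)(0−1) = 104/77
  ⇒ ω_r¹/ω_c¹ = 104/77
Stage 2: N_ring = 23 + 2·12 = 47
Stage 2: 23(ω_s−ω_c) = −47(ω_r−ω_c),  ω_r=0, ω_c=1
Stage 2: ω_s = 1 − (47/23)(0−1) = 70/23
  ⇒ ω_s²/ω_c² = 70/23
Coupling ω_c² = ω_r¹ ⇒ overall = 104/77 × 70/23 = 1040/253

1040/253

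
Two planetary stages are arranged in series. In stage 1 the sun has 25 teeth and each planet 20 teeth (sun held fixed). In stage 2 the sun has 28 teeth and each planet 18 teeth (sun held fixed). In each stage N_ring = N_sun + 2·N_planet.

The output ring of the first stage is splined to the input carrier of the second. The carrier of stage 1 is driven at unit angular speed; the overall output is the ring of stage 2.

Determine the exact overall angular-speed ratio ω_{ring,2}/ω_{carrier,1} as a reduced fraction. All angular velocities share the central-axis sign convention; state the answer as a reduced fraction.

207/104

Stage 1: N_ring = 25 + 2·20 = 65
Stage 1: 25(ω_s−ω_c) = −65(ω_r−ω_c),  ω_s=0, ω_c=1
Stage 1: ω_r = 1 − (25/65)(0−1) = 18/13
  ⇒ ω_r¹/ω_c¹ = 18/13
Stage 2: N_ring = 28 + 2·18 = 64
Stage 2: 28(ω_s−ω_c) = −64(ω_r−ω_c),  ω_s=0, ω_c=1
Stage 2: ω_r = 1 − (28/64)(0−1) = 23/16
  ⇒ ω_r²/ω_c² = 23/16
Coupling ω_c² = ω_r¹ ⇒ overall = 18/13 × 23/16 = 207/104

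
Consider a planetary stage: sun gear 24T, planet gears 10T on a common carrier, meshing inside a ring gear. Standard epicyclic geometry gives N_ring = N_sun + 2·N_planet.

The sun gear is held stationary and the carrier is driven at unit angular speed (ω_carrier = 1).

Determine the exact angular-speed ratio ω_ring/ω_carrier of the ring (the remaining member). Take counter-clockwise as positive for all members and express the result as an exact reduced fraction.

N_ring = 24 + 2·10 = 44
24(ω_s−ω_c) = −44(ω_r−ω_c),  ω_s=0, ω_c=1
ω_r = 1 − (24/44)(0−1) = 17/11
ω_r/ω_c = 17/11

17/11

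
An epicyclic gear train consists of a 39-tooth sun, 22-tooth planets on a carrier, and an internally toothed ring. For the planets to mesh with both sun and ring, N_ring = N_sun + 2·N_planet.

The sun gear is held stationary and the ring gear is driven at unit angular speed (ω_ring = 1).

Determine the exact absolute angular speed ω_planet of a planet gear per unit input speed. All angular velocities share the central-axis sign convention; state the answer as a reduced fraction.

N_ring = 39 + 2·22 = 83
39(ω_s−ω_c) = −83(ω_r−ω_c),  ω_s=0, ω_r=1
39(0−ω_c) = −83(1−ω_c)  ⇒  122ω_c = 83  ⇒  ω_c = 83/122
sun–planet: 39·(0−83/122) = −22·(ω_p−ω_c)  ⇒  ω_p−ω_c = −(39/22)·(-83/122) = 3237/2684
ω_p = 83/122 + 3237/2684 = 83/44

83/44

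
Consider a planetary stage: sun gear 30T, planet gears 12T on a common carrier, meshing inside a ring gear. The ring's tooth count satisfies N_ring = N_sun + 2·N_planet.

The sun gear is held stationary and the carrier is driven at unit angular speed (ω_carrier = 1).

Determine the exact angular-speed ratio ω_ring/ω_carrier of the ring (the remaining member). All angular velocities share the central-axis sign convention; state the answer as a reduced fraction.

14/9

N_ring = 30 + 2·12 = 54
30(ω_s−ω_c) = −54(ω_r−ω_c),  ω_s=0, ω_c=1
ω_r = 1 − (30/54)(0−1) = 14/9
ω_r/ω_c = 14/9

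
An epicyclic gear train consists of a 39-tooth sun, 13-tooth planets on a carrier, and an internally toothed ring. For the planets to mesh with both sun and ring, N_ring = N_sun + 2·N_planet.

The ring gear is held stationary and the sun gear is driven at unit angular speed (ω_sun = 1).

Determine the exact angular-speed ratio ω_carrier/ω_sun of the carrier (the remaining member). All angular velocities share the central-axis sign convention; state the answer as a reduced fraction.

3/8

N_ring = 39 + 2·13 = 65
39(ω_s−ω_c) = −65(ω_r−ω_c),  ω_r=0, ω_s=1
39(1−ω_c) = −65(0−ω_c)  ⇒  104ω_c = 39  ⇒  ω_c = 3/8
ω_c/ω_s = 3/8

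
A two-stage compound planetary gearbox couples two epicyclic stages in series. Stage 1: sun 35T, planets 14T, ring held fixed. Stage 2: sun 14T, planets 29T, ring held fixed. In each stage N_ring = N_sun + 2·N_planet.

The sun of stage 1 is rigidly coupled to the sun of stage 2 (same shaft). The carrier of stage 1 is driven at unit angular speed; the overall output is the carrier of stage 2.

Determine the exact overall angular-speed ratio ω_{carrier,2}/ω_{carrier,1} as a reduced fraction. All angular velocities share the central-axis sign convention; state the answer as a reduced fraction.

98/215

Stage 1: N_ring = 35 + 2·14 = 63
Stage 1: 35(ω_s−ω_c) = −63(ω_r−ω_c),  ω_r=0, ω_c=1
Stage 1: ω_s = 1 − (63/35)(0−1) = 14/5
  ⇒ ω_s¹/ω_c¹ = 14/5
Stage 2: N_ring = 14 + 2·29 = 72
Stage 2: 14(ω_s−ω_c) = −72(ω_r−ω_c),  ω_r=0, ω_s=1
Stage 2: 14(1−ω_c) = −72(0−ω_c)  ⇒  86ω_c = 14  ⇒  ω_c = 7/43
  ⇒ ω_c²/ω_s² = 7/43
Coupling ω_s² = ω_s¹ ⇒ overall = 14/5 × 7/43 = 98/215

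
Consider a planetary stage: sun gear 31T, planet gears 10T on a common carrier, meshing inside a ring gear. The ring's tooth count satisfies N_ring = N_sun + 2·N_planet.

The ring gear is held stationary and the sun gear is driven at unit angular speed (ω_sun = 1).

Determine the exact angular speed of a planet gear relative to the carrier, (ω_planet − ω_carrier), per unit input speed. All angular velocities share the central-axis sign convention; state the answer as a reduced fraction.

-1581/820

N_ring = 31 + 2·10 = 51
31(ω_s−ω_c) = −51(ω_r−ω_c),  ω_r=0, ω_s=1
31(1−ω_c) = −51(0−ω_c)  ⇒  82ω_c = 31  ⇒  ω_c = 31/82
sun–planet: 31·(1−31/82) = −10·(ω_p−ω_c)  ⇒  ω_p−ω_c = −(31/10)·(51/82) = -1581/820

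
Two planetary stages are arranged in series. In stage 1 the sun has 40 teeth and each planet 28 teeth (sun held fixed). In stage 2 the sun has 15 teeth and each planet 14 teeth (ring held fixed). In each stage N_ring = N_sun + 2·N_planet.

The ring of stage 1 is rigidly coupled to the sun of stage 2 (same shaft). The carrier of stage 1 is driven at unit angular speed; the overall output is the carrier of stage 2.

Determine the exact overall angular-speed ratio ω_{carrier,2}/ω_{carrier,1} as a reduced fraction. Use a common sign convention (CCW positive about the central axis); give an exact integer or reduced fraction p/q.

85/232

Stage 1: N_ring = 40 + 2·28 = 96
Stage 1: 40(ω_s−ω_c) = −96(ω_r−ω_c),  ω_s=0, ω_c=1
Stage 1: ω_r = 1 − (40/96)(0−1) = 17/12
  ⇒ ω_r¹/ω_c¹ = 17/12
Stage 2: N_ring = 15 + 2·14 = 43
Stage 2: 15(ω_s−ω_c) = −43(ω_r−ω_c),  ω_r=0, ω_s=1
Stage 2: 15(1−ω_c) = −43(0−ω_c)  ⇒  58ω_c = 15  ⇒  ω_c = 15/58
  ⇒ ω_c²/ω_s² = 15/58
Coupling ω_s² = ω_r¹ ⇒ overall = 17/12 × 15/58 = 85/232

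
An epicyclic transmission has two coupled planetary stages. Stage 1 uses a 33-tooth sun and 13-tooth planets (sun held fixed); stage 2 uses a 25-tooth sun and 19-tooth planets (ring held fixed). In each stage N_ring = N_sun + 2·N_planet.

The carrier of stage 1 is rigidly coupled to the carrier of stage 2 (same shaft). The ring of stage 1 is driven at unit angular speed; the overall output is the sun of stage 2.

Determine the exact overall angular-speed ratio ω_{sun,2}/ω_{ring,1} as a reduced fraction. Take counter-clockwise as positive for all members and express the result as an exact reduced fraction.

1298/575

Stage 1: N_ring = 33 + 2·13 = 59
Stage 1: 33(ω_s−ω_c) = −59(ω_r−ω_c),  ω_s=0, ω_r=1
Stage 1: 33(0−ω_c) = −59(1−ω_c)  ⇒  92ω_c = 59  ⇒  ω_c = 59/92
  ⇒ ω_c¹/ω_r¹ = 59/92
Stage 2: N_ring = 25 + 2·19 = 63
Stage 2: 25(ω_s−ω_c) = −63(ω_r−ω_c),  ω_r=0, ω_c=1
Stage 2: ω_s = 1 − (63/25)(0−1) = 88/25
  ⇒ ω_s²/ω_c² = 88/25
Coupling ω_c² = ω_c¹ ⇒ overall = 59/92 × 88/25 = 1298/575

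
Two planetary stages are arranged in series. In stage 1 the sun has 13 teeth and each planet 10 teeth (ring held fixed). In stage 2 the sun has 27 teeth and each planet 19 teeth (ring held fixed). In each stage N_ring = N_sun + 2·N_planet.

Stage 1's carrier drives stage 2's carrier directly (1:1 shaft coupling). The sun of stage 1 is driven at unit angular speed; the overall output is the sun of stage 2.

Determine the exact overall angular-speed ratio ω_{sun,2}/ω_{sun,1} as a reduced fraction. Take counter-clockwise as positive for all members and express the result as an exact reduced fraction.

Stage 1: N_ring = 13 + 2·10 = 33
Stage 1: 13(ω_s−ω_c) = −33(ω_r−ω_c),  ω_r=0, ω_s=1
Stage 1: 13(1−ω_c) = −33(0−ω_c)  ⇒  46ω_c = 13  ⇒  ω_c = 13/46
  ⇒ ω_c¹/ω_s¹ = 13/46
Stage 2: N_ring = 27 + 2·19 = 65
Stage 2: 27(ω_s−ω_c) = −65(ω_r−ω_c),  ω_r=0, ω_c=1
Stage 2: ω_s = 1 − (65/27)(0−1) = 92/27
  ⇒ ω_s²/ω_c² = 92/27
Coupling ω_c² = ω_c¹ ⇒ overall = 13/46 × 92/27 = 26/27

26/27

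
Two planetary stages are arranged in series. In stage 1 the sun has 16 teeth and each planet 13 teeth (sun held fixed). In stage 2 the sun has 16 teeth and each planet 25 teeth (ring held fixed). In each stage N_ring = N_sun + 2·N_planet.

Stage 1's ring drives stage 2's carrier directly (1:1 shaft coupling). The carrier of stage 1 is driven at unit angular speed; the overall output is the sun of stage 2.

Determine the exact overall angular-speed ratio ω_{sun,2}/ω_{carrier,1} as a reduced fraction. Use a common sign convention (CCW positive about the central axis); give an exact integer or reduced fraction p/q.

1189/168

Stage 1: N_ring = 16 + 2·13 = 42
Stage 1: 16(ω_s−ω_c) = −42(ω_r−ω_c),  ω_s=0, ω_c=1
Stage 1: ω_r = 1 − (16/42)(0−1) = 29/21
  ⇒ ω_r¹/ω_c¹ = 29/21
Stage 2: N_ring = 16 + 2·25 = 66
Stage 2: 16(ω_s−ω_c) = −66(ω_r−ω_c),  ω_r=0, ω_c=1
Stage 2: ω_s = 1 − (66/16)(0−1) = 41/8
  ⇒ ω_s²/ω_c² = 41/8
Coupling ω_c² = ω_r¹ ⇒ overall = 29/21 × 41/8 = 1189/168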